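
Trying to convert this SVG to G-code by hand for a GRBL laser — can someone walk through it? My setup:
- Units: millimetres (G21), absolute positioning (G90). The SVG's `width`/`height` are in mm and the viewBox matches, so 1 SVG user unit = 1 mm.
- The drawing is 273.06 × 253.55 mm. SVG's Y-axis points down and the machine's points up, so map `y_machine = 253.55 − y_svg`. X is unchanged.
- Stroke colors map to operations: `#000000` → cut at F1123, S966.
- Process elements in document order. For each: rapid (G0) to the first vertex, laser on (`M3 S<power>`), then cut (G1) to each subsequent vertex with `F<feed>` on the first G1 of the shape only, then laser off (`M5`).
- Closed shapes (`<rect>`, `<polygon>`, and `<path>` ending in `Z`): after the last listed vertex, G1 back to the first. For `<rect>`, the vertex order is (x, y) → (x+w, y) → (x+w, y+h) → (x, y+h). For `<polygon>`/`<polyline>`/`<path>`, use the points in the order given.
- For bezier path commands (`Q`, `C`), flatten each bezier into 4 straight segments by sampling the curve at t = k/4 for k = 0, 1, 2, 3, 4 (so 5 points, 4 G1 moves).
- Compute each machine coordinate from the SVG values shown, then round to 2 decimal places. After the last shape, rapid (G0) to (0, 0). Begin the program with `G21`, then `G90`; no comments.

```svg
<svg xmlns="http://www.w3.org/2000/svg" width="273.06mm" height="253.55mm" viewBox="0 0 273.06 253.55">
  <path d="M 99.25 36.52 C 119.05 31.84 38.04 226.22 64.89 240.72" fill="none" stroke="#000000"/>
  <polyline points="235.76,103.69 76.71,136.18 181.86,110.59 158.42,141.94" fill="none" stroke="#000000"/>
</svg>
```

G21
G90
G0 X99.25 Y217.03
M3 S966
G1 X98.46 Y189.14 F1123
G1 X79.43 Y122.12
G1 X61.72 Y51.51
G1 X64.89 Y12.83
M5
G0 X235.76 Y149.86
M3 S966
G1 X76.71 Y117.37 F1123
G1 X181.86 Y142.96
G1 X158.42 Y111.61
M5
G0 X0.00 Y0.00

Since the viewBox matches the mm dimensions, user units are millimetres directly. The only transform is the Y-flip y_m = 253.55 − y_svg.

Shape 1 is a cubic bezier drawn with `<path>`. Its stroke #000000 means cut at S966, F1123. After flipping Y the toolpath is (99.25,217.03) → (98.46,189.14) → (79.43,122.12) → (61.72,51.51) → (64.89,12.83).

Shape 2 is a open polyline drawn with `<polyline>`. Its stroke #000000 means cut at S966, F1123. After flipping Y the toolpath is (235.76,149.86) → (76.71,117.37) → (181.86,142.96) → (158.42,111.61).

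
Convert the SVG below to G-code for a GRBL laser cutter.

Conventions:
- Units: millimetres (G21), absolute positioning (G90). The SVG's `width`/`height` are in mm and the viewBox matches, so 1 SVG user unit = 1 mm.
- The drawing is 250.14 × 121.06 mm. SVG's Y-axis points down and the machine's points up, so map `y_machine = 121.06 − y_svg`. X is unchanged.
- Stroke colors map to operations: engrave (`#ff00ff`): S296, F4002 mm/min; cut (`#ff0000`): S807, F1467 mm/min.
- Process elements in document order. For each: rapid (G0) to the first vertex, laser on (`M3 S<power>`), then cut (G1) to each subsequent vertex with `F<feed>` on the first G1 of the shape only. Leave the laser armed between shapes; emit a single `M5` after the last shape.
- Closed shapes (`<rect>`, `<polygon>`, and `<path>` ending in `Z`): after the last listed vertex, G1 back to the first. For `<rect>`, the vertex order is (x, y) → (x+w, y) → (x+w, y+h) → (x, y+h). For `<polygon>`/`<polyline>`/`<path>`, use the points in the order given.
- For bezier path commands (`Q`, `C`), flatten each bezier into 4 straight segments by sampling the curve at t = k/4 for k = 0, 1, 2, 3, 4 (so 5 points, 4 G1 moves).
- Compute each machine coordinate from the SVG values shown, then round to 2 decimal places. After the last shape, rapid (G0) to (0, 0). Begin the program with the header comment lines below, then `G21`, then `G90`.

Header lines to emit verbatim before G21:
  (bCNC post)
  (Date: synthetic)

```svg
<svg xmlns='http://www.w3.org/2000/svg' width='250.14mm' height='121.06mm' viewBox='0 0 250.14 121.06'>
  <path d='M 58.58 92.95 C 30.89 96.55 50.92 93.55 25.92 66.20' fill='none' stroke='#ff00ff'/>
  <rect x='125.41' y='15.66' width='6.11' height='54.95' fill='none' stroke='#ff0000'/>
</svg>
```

(bCNC post)
(Date: synthetic)
G21
G90
G0 X58.58 Y28.11
M3 S296
G1 X45.31 Y26.92 F4002
G1 X41.24 Y29.88
G1 X37.68 Y38.64
G1 X25.92 Y54.86
G0 X125.41 Y105.40
M3 S807
G1 X131.52 Y105.40 F1467
G1 X131.52 Y50.45
G1 X125.41 Y50.45
G1 X125.41 Y105.40
M5
G0 X0.00 Y0.00

1 u = 1 mm; y_m = 121.06 − y.

[1] `<path>` cubic bezier, #ff00ff→engrave S296 F4002: (58.58,28.11) → (45.31,26.92) → (41.24,29.88) → (37.68,38.64) → (25.92,54.86)

[2] `<rect>` rectangle, #ff0000→cut S807 F1467: (125.41,105.40) → (131.52,105.40) → (131.52,50.45) → (125.41,50.45) → (125.41,105.40) (closed)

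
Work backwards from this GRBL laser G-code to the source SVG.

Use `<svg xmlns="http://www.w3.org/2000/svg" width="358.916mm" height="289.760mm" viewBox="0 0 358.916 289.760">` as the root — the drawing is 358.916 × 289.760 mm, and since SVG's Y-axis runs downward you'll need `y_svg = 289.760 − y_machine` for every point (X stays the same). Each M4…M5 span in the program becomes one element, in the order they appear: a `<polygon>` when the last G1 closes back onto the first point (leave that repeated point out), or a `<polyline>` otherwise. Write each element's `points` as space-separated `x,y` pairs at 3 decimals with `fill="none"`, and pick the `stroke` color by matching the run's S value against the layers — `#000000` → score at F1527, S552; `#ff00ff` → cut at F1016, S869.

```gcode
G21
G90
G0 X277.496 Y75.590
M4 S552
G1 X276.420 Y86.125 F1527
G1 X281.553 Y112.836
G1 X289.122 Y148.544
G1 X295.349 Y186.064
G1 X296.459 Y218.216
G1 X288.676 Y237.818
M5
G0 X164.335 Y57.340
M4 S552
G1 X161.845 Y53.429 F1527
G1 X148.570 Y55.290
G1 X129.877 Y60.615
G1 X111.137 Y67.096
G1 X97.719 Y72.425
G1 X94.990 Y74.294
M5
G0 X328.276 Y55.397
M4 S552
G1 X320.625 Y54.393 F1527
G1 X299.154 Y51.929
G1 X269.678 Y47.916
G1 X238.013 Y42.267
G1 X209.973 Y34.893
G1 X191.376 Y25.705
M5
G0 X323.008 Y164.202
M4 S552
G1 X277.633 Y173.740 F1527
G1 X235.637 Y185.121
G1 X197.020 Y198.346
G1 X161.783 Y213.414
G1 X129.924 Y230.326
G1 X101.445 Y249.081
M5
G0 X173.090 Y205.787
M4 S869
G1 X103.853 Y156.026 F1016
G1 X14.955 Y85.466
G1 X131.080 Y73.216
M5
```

<svg xmlns="http://www.w3.org/2000/svg" width="358.916mm" height="289.760mm" viewBox="0 0 358.916 289.760">
  <polyline points="277.496,214.170 276.420,203.635 281.553,176.924 289.122,141.216 295.349,103.696 296.459,71.544 288.676,51.942" fill="none" stroke="#000000"/>
  <polyline points="164.335,232.420 161.845,236.331 148.570,234.470 129.877,229.145 111.137,222.664 97.719,217.335 94.990,215.466" fill="none" stroke="#000000"/>
  <polyline points="328.276,234.363 320.625,235.367 299.154,237.831 269.678,241.844 238.013,247.493 209.973,254.867 191.376,264.055" fill="none" stroke="#000000"/>
  <polyline points="323.008,125.558 277.633,116.020 235.637,104.639 197.020,91.414 161.783,76.346 129.924,59.434 101.445,40.679" fill="none" stroke="#000000"/>
  <polyline points="173.090,83.973 103.853,133.734 14.955,204.294 131.080,216.544" fill="none" stroke="#ff00ff"/>
</svg>

Machine Y-up, SVG Y-down with viewBox height 289.760, so y_svg = 289.760 − y_machine; X carries over.

Run 1: S552 ⇒ score layer `#000000`. The run is open, so emit a `<polyline>` with points (Y-flipped): 277.496,214.170 276.420,203.635 281.553,176.924 289.122,141.216 295.349,103.696 296.459,71.544 288.676,51.942.

Run 2: S552 ⇒ score layer `#000000`. The run is open, so emit a `<polyline>` with points (Y-flipped): 164.335,232.420 161.845,236.331 148.570,234.470 129.877,229.145 111.137,222.664 97.719,217.335 94.990,215.466.

Run 3: the run's S552 means `#000000` (score). The run is open, so emit a `<polyline>` with points (Y-flipped): 328.276,234.363 320.625,235.367 299.154,237.831 269.678,241.844 238.013,247.493 209.973,254.867 191.376,264.055.

Run 4: power S552 maps to stroke `#000000` (score). The run is open, so emit a `<polyline>` with points (Y-flipped): 323.008,125.558 277.633,116.020 235.637,104.639 197.020,91.414 161.783,76.346 129.924,59.434 101.445,40.679.

Run 5: the run's S869 means `#ff00ff` (cut). The run is open, so emit a `<polyline>` with points (Y-flipped): 173.090,83.973 103.853,133.734 14.955,204.294 131.080,216.544.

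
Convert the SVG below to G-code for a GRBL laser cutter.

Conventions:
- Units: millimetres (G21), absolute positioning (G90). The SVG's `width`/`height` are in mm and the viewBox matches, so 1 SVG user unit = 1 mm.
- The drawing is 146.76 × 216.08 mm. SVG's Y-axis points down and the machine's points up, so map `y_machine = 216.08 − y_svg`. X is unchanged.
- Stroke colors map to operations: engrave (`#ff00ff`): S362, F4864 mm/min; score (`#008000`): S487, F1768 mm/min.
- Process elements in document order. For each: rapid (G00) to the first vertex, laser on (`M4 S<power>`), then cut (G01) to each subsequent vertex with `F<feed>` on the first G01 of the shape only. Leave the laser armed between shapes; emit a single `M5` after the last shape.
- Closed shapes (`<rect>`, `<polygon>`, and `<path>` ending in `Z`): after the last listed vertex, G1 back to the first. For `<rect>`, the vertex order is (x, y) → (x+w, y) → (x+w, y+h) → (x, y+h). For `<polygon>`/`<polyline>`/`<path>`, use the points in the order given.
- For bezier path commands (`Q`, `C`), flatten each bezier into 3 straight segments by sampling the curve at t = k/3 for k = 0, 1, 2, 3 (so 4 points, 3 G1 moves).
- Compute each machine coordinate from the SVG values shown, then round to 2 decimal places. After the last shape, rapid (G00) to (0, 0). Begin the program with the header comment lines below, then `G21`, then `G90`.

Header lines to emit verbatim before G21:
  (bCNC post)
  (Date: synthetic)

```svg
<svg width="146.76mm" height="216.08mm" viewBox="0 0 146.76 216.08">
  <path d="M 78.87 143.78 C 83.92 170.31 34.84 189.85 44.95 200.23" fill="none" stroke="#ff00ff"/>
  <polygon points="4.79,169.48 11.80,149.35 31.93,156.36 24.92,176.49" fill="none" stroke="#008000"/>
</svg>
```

(bCNC post)
(Date: synthetic)
G21
G90
G00 X78.87 Y72.30
M4 S362
G01 X70.07 Y48.18 F4864
G01 X50.37 Y29.20
G01 X44.95 Y15.85
G00 X4.79 Y46.60
M4 S487
G01 X11.80 Y66.73 F1768
G01 X31.93 Y59.72
G01 X24.92 Y39.59
G01 X4.79 Y46.60
M5
G00 X0.00 Y0.00

1 u = 1 mm; y_m = 216.08 − y.

[1] `<path>` cubic bezier, #ff00ff→engrave S362 F4864: (78.87,72.30) → (70.07,48.18) → (50.37,29.20) → (44.95,15.85)

[2] `<polygon>` regular polygon, #008000→score S487 F1768: (4.79,46.60) → (11.80,66.73) → (31.93,59.72) → (24.92,39.59) → (4.79,46.60) (closed)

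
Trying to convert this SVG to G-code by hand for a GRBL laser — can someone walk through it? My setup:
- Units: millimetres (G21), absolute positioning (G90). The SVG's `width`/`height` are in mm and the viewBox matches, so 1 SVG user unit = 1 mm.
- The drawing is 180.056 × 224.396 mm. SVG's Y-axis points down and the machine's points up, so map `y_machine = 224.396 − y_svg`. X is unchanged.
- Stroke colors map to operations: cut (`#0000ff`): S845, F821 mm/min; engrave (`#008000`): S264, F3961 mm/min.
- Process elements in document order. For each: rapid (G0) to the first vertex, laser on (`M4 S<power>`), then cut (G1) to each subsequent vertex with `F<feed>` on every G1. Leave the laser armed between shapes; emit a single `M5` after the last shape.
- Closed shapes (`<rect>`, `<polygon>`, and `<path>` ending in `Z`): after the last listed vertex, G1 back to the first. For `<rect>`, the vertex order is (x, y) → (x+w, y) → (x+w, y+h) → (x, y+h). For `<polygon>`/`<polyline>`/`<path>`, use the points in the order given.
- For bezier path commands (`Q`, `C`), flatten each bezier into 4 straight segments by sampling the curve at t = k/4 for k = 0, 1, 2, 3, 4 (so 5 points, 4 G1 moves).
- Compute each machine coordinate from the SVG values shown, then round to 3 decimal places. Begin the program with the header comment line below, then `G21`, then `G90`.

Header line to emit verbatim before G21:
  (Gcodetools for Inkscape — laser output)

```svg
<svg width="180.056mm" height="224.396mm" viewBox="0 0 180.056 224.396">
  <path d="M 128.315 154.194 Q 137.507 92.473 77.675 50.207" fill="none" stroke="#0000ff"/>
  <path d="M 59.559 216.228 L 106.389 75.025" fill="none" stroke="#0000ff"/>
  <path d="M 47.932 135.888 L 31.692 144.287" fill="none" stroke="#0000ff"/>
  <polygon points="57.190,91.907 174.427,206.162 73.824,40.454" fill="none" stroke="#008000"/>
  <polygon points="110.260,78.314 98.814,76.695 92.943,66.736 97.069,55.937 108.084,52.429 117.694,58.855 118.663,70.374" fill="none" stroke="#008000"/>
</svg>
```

Since the viewBox matches the mm dimensions, user units are millimetres directly. The only transform is the Y-flip y_m = 224.396 − y_svg.

Shape 1 is a quadratic bezier drawn with `<path>`. Its stroke #0000ff means cut at S845, F821. After flipping Y the toolpath is (128.315,70.202) → (128.597,99.847) → (120.251,127.059) → (103.277,151.840) → (77.675,174.189).

Shape 2 is a line segment drawn with `<path>`. Its stroke #0000ff means cut at S845, F821. After flipping Y the toolpath is (59.559,8.168) → (106.389,149.371).

Shape 3 is a line segment drawn with `<path>`. Its stroke #0000ff means cut at S845, F821. After flipping Y the toolpath is (47.932,88.508) → (31.692,80.109).

Shape 4 is a closed polygon drawn with `<polygon>`. Its stroke #008000 means engrave at S264, F3961. After flipping Y the toolpath is (57.190,132.489) → (174.427,18.234) → (73.824,183.942) → (57.190,132.489), returning to the start.

Shape 5 is a regular polygon drawn with `<polygon>`. Its stroke #008000 means engrave at S264, F3961. After flipping Y the toolpath is (110.260,146.082) → (98.814,147.701) → (92.943,157.660) → (97.069,168.459) → (108.084,171.967) → (117.694,165.541) → (118.663,154.022) → (110.260,146.082), returning to the start.

(Gcodetools for Inkscape — laser output)
G21
G90
G0 X128.315 Y70.202
M4 S845
G1 X128.597 Y99.847 F821
G1 X120.251 Y127.059 F821
G1 X103.277 Y151.840 F821
G1 X77.675 Y174.189 F821
G0 X59.559 Y8.168
M4 S845
G1 X106.389 Y149.371 F821
G0 X47.932 Y88.508
M4 S845
G1 X31.692 Y80.109 F821
G0 X57.190 Y132.489
M4 S264
G1 X174.427 Y18.234 F3961
G1 X73.824 Y183.942 F3961
G1 X57.190 Y132.489 F3961
G0 X110.260 Y146.082
M4 S264
G1 X98.814 Y147.701 F3961
G1 X92.943 Y157.660 F3961
G1 X97.069 Y168.459 F3961
G1 X108.084 Y171.967 F3961
G1 X117.694 Y165.541 F3961
G1 X118.663 Y154.022 F3961
G1 X110.260 Y146.082 F3961
M5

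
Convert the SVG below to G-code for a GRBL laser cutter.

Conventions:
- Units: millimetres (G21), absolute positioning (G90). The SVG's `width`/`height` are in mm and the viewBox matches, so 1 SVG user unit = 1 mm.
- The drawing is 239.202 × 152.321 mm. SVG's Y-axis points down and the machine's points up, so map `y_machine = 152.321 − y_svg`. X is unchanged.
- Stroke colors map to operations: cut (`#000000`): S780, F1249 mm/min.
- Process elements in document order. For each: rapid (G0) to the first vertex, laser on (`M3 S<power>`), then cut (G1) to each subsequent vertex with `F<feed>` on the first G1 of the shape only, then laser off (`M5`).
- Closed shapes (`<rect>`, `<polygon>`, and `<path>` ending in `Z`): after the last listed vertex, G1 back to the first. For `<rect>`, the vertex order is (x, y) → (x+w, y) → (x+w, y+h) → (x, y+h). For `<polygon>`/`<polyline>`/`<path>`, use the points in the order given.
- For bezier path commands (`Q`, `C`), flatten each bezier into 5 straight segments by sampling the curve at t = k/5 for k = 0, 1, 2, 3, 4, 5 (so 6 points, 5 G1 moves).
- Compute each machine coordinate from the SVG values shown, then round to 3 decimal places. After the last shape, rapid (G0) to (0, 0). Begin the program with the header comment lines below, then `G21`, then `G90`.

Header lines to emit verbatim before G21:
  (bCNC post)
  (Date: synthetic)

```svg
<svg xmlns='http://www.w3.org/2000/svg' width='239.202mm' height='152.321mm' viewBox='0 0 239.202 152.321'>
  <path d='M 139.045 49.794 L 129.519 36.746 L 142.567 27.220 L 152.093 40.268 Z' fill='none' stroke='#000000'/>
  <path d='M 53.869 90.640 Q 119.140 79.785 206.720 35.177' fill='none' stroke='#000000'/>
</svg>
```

(bCNC post)
(Date: synthetic)
G21
G90
G0 X139.045 Y102.527
M3 S780
G1 X129.519 Y115.575 F1249
G1 X142.567 Y125.101
G1 X152.093 Y112.053
G1 X139.045 Y102.527
M5
G0 X53.869 Y61.681
M3 S780
G1 X80.870 Y67.373 F1249
G1 X109.655 Y75.765
G1 X140.225 Y86.858
G1 X172.580 Y100.651
G1 X206.720 Y117.144
M5
G0 X0.000 Y0.000

Since the viewBox matches the mm dimensions, user units are millimetres directly. The only transform is the Y-flip y_m = 152.321 − y_svg.

Shape 1 is a regular polygon drawn with `<path>`. Its stroke #000000 means cut at S780, F1249. After flipping Y the toolpath is (139.045,102.527) → (129.519,115.575) → (142.567,125.101) → (152.093,112.053) → (139.045,102.527), returning to the start.

Shape 2 is a quadratic bezier drawn with `<path>`. Its stroke #000000 means cut at S780, F1249. After flipping Y the toolpath is (53.869,61.681) → (80.870,67.373) → (109.655,75.765) → (140.225,86.858) → (172.580,100.651) → (206.720,117.144).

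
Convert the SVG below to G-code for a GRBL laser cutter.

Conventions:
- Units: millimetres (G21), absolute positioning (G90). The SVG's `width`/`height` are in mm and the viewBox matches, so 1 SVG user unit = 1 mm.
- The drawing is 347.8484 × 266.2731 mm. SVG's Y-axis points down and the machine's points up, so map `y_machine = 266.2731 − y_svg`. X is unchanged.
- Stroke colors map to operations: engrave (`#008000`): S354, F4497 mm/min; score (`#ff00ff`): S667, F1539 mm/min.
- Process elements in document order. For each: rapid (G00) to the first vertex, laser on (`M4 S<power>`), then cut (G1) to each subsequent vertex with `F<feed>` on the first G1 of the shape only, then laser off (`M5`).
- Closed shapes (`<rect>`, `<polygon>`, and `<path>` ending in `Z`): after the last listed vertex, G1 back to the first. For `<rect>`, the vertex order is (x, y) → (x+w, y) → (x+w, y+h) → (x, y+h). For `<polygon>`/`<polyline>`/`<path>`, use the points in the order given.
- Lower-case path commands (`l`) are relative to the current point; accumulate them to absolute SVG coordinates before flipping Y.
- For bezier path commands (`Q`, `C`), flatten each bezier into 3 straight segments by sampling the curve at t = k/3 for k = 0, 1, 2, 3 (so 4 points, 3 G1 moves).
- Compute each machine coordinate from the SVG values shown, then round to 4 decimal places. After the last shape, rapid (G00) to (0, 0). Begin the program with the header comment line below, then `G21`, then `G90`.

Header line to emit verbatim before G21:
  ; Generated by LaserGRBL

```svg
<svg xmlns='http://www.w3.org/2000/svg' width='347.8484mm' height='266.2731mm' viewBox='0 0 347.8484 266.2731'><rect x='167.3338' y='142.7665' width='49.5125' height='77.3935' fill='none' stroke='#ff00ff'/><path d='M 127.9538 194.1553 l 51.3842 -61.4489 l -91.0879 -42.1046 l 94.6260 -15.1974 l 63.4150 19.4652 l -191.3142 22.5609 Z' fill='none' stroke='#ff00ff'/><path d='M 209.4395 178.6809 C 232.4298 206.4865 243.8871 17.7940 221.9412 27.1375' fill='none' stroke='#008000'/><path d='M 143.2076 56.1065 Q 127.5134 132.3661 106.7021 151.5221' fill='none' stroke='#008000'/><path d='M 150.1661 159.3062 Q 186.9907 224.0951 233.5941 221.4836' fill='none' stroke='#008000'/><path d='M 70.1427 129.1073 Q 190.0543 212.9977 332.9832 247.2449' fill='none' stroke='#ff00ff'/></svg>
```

; Generated by LaserGRBL
G21
G90
G00 X167.3338 Y123.5066
M4 S667
G1 X216.8463 Y123.5066 F1539
G1 X216.8463 Y46.1131
G1 X167.3338 Y46.1131
G1 X167.3338 Y123.5066
M5
G00 X127.9538 Y72.1178
M4 S667
G1 X179.3380 Y133.5667 F1539
G1 X88.2501 Y175.6713
G1 X182.8761 Y190.8687
G1 X246.2911 Y171.4035
G1 X54.9769 Y148.8426
G1 X127.9538 Y72.1178
M5
G00 X209.4395 Y87.5922
M4 S354
G1 X227.7755 Y116.5995 F4497
G1 X233.5627 Y197.8202
G1 X221.9412 Y239.1356
M5
G00 X143.2076 Y210.1666
M4 S354
G1 X132.1762 Y165.6717 F4497
G1 X120.0077 Y133.8665
G1 X106.7021 Y114.7510
M5
G00 X150.1661 Y106.9669
M4 S354
G1 X175.8024 Y71.2632 F4497
G1 X203.6117 Y50.5374
G1 X233.5941 Y44.7895
M5
G00 X70.1427 Y137.1658
M4 S667
G1 X152.6412 Y86.7548 F1539
G1 X240.2547 Y47.3756
G1 X332.9832 Y19.0282
M5
G00 X0.0000 Y0.0000

viewBox `0 0 347.8484 266.2731` with mm width/height → 1 unit = 1 mm. Flip: y_m = 266.2731 − y_svg.

**Shape 1** — `<rect>` rectangle, stroke `#ff00ff` → score (S667, F1539). Machine vertices: (167.3338,123.5066) → (216.8463,123.5066) → (216.8463,46.1131) → (167.3338,46.1131) → (167.3338,123.5066). Closed: final G1 returns to the first vertex.

**Shape 2** — `<path>` closed polygon, stroke `#ff00ff` → score (S667, F1539). Machine vertices: (127.9538,72.1178) → (179.3380,133.5667) → (88.2501,175.6713) → (182.8761,190.8687) → (246.2911,171.4035) → (54.9769,148.8426) → (127.9538,72.1178). Closed: final G1 returns to the first vertex.

**Shape 3** — `<path>` cubic bezier, stroke `#008000` → engrave (S354, F4497). Control points (SVG): P0=(209.4395,178.6809), P1=(232.4298,206.4865), P2=(243.8871,17.7940), P3=(221.9412,27.1375); sampled at t=k/3. Machine vertices: (209.4395,87.5922) → (227.7755,116.5995) → (233.5627,197.8202) → (221.9412,239.1356). Open path.

**Shape 4** — `<path>` quadratic bezier, stroke `#008000` → engrave (S354, F4497). Control points (SVG): P0=(143.2076,56.1065), P1=(127.5134,132.3661), P2=(106.7021,151.5221); sampled at t=k/3. Machine vertices: (143.2076,210.1666) → (132.1762,165.6717) → (120.0077,133.8665) → (106.7021,114.7510). Open path.

**Shape 5** — `<path>` quadratic bezier, stroke `#008000` → engrave (S354, F4497). Control points (SVG): P0=(150.1661,159.3062), P1=(186.9907,224.0951), P2=(233.5941,221.4836); sampled at t=k/3. Machine vertices: (150.1661,106.9669) → (175.8024,71.2632) → (203.6117,50.5374) → (233.5941,44.7895). Open path.

**Shape 6** — `<path>` quadratic bezier, stroke `#ff00ff` → score (S667, F1539). Control points (SVG): P0=(70.1427,129.1073), P1=(190.0543,212.9977), P2=(332.9832,247.2449); sampled at t=k/3. Machine vertices: (70.1427,137.1658) → (152.6412,86.7548) → (240.2547,47.3756) → (332.9832,19.0282). Open path.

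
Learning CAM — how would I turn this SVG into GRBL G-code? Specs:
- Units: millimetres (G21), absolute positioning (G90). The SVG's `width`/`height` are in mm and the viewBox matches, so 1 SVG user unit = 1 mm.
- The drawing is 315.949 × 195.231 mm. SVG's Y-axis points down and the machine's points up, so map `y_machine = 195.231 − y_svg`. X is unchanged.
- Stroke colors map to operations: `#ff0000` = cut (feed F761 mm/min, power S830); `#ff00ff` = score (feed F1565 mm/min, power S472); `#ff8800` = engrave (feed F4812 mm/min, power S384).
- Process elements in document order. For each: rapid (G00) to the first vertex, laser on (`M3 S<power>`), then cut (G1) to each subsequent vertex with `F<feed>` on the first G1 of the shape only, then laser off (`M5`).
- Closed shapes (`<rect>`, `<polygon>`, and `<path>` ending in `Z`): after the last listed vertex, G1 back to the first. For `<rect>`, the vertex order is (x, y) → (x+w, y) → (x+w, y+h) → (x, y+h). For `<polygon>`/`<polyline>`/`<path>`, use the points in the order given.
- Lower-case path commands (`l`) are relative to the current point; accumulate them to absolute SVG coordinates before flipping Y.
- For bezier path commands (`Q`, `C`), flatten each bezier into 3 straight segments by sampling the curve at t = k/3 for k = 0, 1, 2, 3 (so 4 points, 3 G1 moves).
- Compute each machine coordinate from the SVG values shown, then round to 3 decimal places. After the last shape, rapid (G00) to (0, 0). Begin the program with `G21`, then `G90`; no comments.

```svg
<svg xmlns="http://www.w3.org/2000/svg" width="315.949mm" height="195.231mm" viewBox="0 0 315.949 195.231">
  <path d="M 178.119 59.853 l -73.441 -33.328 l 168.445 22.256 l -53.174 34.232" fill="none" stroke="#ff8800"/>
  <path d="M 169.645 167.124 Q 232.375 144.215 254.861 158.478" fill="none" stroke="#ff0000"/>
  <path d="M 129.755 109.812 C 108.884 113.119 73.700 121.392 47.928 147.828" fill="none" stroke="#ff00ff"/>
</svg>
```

viewBox `0 0 315.949 195.231` with mm width/height → 1 unit = 1 mm. Flip: y_m = 195.231 − y_svg.

**Shape 1** — `<path>` open polyline, stroke `#ff8800` → engrave (S384, F4812). Machine vertices: (178.119,135.378) → (104.678,168.706) → (273.123,146.450) → (219.949,112.218). Open path.

**Shape 2** — `<path>` quadratic bezier, stroke `#ff0000` → cut (S830, F761). Control points (SVG): P0=(169.645,167.124), P1=(232.375,144.215), P2=(254.861,158.478); sampled at t=k/3. Machine vertices: (169.645,28.107) → (206.993,39.249) → (235.399,42.131) → (254.861,36.753). Open path.

**Shape 3** — `<path>` cubic bezier, stroke `#ff00ff` → score (S472, F1565). Control points (SVG): P0=(129.755,109.812), P1=(108.884,113.119), P2=(73.700,121.392), P3=(47.928,147.828); sampled at t=k/3. Machine vertices: (129.755,85.419) → (104.992,79.968) → (75.959,68.273) → (47.928,47.403). Open path.

G21
G90
G00 X178.119 Y135.378
M3 S384
G1 X104.678 Y168.706 F4812
G1 X273.123 Y146.450
G1 X219.949 Y112.218
M5
G00 X169.645 Y28.107
M3 S830
G1 X206.993 Y39.249 F761
G1 X235.399 Y42.131
G1 X254.861 Y36.753
M5
G00 X129.755 Y85.419
M3 S472
G1 X104.992 Y79.968 F1565
G1 X75.959 Y68.273
G1 X47.928 Y47.403
M5
G00 X0.000 Y0.000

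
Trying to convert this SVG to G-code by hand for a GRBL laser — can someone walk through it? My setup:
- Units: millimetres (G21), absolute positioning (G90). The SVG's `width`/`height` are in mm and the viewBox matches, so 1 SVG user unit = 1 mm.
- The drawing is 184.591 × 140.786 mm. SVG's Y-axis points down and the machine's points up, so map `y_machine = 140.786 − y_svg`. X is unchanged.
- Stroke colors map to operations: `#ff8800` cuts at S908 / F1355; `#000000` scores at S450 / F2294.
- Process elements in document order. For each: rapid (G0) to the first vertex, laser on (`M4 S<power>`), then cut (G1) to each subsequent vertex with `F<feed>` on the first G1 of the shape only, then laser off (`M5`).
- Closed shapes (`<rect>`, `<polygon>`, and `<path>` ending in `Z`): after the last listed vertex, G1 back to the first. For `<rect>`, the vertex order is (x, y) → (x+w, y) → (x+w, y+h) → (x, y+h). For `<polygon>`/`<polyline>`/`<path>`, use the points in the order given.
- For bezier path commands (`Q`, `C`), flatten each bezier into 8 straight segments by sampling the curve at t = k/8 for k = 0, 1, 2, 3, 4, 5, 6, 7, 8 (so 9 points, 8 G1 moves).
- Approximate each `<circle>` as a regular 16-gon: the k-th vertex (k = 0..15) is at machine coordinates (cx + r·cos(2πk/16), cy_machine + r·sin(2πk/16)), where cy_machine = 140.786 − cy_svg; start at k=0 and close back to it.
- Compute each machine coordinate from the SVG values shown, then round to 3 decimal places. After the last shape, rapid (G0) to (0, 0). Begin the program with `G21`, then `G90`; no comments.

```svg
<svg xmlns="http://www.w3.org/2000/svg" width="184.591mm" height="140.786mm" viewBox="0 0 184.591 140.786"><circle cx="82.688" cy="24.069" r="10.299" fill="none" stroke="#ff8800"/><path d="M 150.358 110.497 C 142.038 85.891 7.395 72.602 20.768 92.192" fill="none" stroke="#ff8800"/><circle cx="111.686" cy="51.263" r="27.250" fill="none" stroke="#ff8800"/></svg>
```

G21
G90
G0 X92.987 Y116.717
M4 S908
G1 X92.203 Y120.658 F1355
G1 X89.970 Y123.999
G1 X86.629 Y126.232
G1 X82.688 Y127.016
G1 X78.747 Y126.232
G1 X75.406 Y123.999
G1 X73.173 Y120.658
G1 X72.389 Y116.717
G1 X73.173 Y112.776
G1 X75.406 Y109.435
G1 X78.747 Y107.202
G1 X82.688 Y106.418
G1 X86.629 Y107.202
G1 X89.970 Y109.435
G1 X92.203 Y112.776
G1 X92.987 Y116.717
M5
G0 X150.358 Y30.289
M4 S908
G1 X141.852 Y38.944 F1355
G1 X124.719 Y46.285
G1 X102.173 Y52.059
G1 X77.428 Y56.015
G1 X53.701 Y57.899
G1 X34.205 Y57.459
G1 X22.156 Y54.441
G1 X20.768 Y48.594
M5
G0 X138.936 Y89.523
M4 S908
G1 X136.862 Y99.951 F1355
G1 X130.955 Y108.792
G1 X122.114 Y114.699
G1 X111.686 Y116.773
G1 X101.258 Y114.699
G1 X92.417 Y108.792
G1 X86.510 Y99.951
G1 X84.436 Y89.523
G1 X86.510 Y79.095
G1 X92.417 Y70.254
G1 X101.258 Y64.347
G1 X111.686 Y62.273
G1 X122.114 Y64.347
G1 X130.955 Y70.254
G1 X136.862 Y79.095
G1 X138.936 Y89.523
M5
G0 X0.000 Y0.000

1 u = 1 mm; y_m = 140.786 − y.

[1] `<circle>` circle, #ff8800→cut S908 F1355: (92.987,116.717) → (92.203,120.658) → (89.970,123.999) → (86.629,126.232) → (82.688,127.016) → (78.747,126.232) → (75.406,123.999) → (73.173,120.658) → (72.389,116.717) → (73.173,112.776) → (75.406,109.435) → (78.747,107.202) → (82.688,106.418) → (86.629,107.202) → (89.970,109.435) → (92.203,112.776) → (92.987,116.717) (closed)

[2] `<path>` cubic bezier, #ff8800→cut S908 F1355: (150.358,30.289) → (141.852,38.944) → (124.719,46.285) → (102.173,52.059) → (77.428,56.015) → (53.701,57.899) → (34.205,57.459) → (22.156,54.441) → (20.768,48.594)

[3] `<circle>` circle, #ff8800→cut S908 F1355: (138.936,89.523) → (136.862,99.951) → (130.955,108.792) → (122.114,114.699) → (111.686,116.773) → (101.258,114.699) → (92.417,108.792) → (86.510,99.951) → (84.436,89.523) → (86.510,79.095) → (92.417,70.254) → (101.258,64.347) → (111.686,62.273) → (122.114,64.347) → (130.955,70.254) → (136.862,79.095) → (138.936,89.523) (closed)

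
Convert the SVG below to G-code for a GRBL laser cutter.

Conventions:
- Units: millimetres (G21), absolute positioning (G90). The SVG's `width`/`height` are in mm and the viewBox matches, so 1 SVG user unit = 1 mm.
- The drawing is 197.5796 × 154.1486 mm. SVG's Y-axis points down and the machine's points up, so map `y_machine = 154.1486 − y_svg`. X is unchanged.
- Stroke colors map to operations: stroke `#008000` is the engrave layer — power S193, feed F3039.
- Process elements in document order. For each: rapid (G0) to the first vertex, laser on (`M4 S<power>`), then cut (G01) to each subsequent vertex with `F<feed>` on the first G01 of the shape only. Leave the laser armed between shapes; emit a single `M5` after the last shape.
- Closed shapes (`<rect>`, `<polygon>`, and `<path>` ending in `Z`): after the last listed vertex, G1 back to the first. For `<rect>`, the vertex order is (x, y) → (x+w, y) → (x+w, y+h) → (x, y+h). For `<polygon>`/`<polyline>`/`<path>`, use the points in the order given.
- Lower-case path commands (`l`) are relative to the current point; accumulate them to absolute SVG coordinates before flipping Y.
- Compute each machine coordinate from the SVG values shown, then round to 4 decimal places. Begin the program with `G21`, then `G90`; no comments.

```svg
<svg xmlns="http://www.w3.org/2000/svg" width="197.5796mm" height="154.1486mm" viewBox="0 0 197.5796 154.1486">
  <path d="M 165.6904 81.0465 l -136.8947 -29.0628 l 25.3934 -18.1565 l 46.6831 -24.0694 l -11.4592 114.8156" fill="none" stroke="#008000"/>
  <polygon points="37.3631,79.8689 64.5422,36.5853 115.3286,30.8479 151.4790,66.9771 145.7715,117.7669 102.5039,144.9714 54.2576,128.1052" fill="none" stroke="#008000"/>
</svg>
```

viewBox `0 0 197.5796 154.1486` with mm width/height → 1 unit = 1 mm. Flip: y_m = 154.1486 − y_svg.

**Shape 1** — `<path>` open polyline, stroke `#008000` → engrave (S193, F3039). Machine vertices: (165.6904,73.1021) → (28.7957,102.1649) → (54.1891,120.3214) → (100.8722,144.3908) → (89.4130,29.5752). Open path.

**Shape 2** — `<polygon>` regular polygon, stroke `#008000` → engrave (S193, F3039). Machine vertices: (37.3631,74.2797) → (64.5422,117.5633) → (115.3286,123.3007) → (151.4790,87.1715) → (145.7715,36.3817) → (102.5039,9.1772) → (54.2576,26.0434) → (37.3631,74.2797). Closed: final G1 returns to the first vertex.

G21
G90
G0 X165.6904 Y73.1021
M4 S193
G01 X28.7957 Y102.1649 F3039
G01 X54.1891 Y120.3214
G01 X100.8722 Y144.3908
G01 X89.4130 Y29.5752
G0 X37.3631 Y74.2797
M4 S193
G01 X64.5422 Y117.5633 F3039
G01 X115.3286 Y123.3007
G01 X151.4790 Y87.1715
G01 X145.7715 Y36.3817
G01 X102.5039 Y9.1772
G01 X54.2576 Y26.0434
G01 X37.3631 Y74.2797
M5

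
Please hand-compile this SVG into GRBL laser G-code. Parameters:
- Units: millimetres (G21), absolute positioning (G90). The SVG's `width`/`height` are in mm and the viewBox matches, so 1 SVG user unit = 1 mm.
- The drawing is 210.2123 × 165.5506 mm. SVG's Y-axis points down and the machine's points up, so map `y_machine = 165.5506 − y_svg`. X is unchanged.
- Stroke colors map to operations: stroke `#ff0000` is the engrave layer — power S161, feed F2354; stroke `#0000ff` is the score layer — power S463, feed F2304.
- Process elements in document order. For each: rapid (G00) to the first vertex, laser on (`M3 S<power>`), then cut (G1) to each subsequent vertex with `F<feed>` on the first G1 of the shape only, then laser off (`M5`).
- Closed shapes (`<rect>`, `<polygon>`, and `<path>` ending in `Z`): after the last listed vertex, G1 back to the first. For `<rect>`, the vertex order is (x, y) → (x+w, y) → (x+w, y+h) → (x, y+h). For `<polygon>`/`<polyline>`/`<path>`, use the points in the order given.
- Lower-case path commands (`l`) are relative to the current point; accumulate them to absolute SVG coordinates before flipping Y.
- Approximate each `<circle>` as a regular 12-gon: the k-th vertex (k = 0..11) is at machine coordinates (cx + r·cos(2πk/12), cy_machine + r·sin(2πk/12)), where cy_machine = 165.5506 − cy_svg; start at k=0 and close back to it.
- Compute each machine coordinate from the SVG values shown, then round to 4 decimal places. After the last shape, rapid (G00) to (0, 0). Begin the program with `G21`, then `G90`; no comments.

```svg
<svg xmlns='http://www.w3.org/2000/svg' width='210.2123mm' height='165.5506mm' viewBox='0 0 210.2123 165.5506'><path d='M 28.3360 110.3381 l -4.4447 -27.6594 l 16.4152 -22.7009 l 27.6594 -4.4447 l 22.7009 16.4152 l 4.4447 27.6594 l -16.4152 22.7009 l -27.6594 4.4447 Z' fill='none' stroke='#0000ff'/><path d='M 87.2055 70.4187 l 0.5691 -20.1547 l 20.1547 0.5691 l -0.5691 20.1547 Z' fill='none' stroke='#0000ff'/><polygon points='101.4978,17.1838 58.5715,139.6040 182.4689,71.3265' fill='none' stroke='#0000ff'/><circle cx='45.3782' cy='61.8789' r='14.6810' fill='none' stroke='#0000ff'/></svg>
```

G21
G90
G00 X28.3360 Y55.2125
M3 S463
G1 X23.8913 Y82.8719 F2304
G1 X40.3065 Y105.5728
G1 X67.9659 Y110.0175
G1 X90.6668 Y93.6023
G1 X95.1115 Y65.9429
G1 X78.6963 Y43.2420
G1 X51.0369 Y38.7973
G1 X28.3360 Y55.2125
M5
G00 X87.2055 Y95.1319
M3 S463
G1 X87.7746 Y115.2866 F2304
G1 X107.9293 Y114.7175
G1 X107.3602 Y94.5628
G1 X87.2055 Y95.1319
M5
G00 X101.4978 Y148.3668
M3 S463
G1 X58.5715 Y25.9466 F2304
G1 X182.4689 Y94.2241
G1 X101.4978 Y148.3668
M5
G00 X60.0592 Y103.6717
M3 S463
G1 X58.0923 Y111.0122 F2304
G1 X52.7187 Y116.3858
G1 X45.3782 Y118.3527
G1 X38.0377 Y116.3858
G1 X32.6641 Y111.0122
G1 X30.6972 Y103.6717
G1 X32.6641 Y96.3312
G1 X38.0377 Y90.9576
G1 X45.3782 Y88.9907
G1 X52.7187 Y90.9576
G1 X58.0923 Y96.3312
G1 X60.0592 Y103.6717
M5
G00 X0.0000 Y0.0000

Since the viewBox matches the mm dimensions, user units are millimetres directly. The only transform is the Y-flip y_m = 165.5506 − y_svg.

Shape 1 is a regular polygon drawn with `<path>`. Its stroke #0000ff means score at S463, F2304. After flipping Y the toolpath is (28.3360,55.2125) → (23.8913,82.8719) → (40.3065,105.5728) → (67.9659,110.0175) → (90.6668,93.6023) → (95.1115,65.9429) → (78.6963,43.2420) → (51.0369,38.7973) → (28.3360,55.2125), returning to the start.

Shape 2 is a regular polygon drawn with `<path>`. Its stroke #0000ff means score at S463, F2304. After flipping Y the toolpath is (87.2055,95.1319) → (87.7746,115.2866) → (107.9293,114.7175) → (107.3602,94.5628) → (87.2055,95.1319), returning to the start.

Shape 3 is a closed polygon drawn with `<polygon>`. Its stroke #0000ff means score at S463, F2304. After flipping Y the toolpath is (101.4978,148.3668) → (58.5715,25.9466) → (182.4689,94.2241) → (101.4978,148.3668), returning to the start.

Shape 4 is a circle drawn with `<circle>`. Its stroke #0000ff means score at S463, F2304. After flipping Y the toolpath is (60.0592,103.6717) → (58.0923,111.0122) → (52.7187,116.3858) → (45.3782,118.3527) → (38.0377,116.3858) → (32.6641,111.0122) → (30.6972,103.6717) → (32.6641,96.3312) → (38.0377,90.9576) → (45.3782,88.9907) → (52.7187,90.9576) → (58.0923,96.3312) → (60.0592,103.6717), returning to the start.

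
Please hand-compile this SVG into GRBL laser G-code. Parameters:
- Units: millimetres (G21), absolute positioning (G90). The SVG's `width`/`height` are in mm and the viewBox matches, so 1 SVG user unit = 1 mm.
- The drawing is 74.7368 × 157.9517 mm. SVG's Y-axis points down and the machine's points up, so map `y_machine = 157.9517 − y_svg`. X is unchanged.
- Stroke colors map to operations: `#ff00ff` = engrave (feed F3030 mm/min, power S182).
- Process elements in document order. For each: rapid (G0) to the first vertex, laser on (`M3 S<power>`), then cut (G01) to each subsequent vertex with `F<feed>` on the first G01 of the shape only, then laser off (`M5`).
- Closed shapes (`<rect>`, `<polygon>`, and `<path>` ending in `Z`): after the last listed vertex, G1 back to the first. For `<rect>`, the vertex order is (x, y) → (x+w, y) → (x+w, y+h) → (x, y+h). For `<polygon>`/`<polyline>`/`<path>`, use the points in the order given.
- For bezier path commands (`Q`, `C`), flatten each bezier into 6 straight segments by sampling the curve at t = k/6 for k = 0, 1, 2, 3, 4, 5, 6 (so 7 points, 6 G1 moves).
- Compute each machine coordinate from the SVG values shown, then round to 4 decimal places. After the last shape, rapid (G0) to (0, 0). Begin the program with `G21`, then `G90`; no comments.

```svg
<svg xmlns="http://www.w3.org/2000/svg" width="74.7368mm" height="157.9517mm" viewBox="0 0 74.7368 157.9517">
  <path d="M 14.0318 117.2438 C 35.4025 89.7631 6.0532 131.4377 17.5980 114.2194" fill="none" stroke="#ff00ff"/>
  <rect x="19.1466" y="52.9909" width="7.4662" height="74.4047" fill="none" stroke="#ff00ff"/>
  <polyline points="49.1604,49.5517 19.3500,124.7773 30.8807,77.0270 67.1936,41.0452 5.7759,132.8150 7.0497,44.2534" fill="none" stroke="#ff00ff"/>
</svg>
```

G21
G90
G0 X14.0318 Y40.7079
M3 S182
G01 X20.9146 Y49.2781 F3030
G01 X21.8889 Y49.8794
G01 X19.4996 Y46.0685
G01 X16.2915 Y41.4024
G01 X14.8093 Y39.4381
G01 X17.5980 Y43.7323
M5
G0 X19.1466 Y104.9608
M3 S182
G01 X26.6128 Y104.9608 F3030
G01 X26.6128 Y30.5561
G01 X19.1466 Y30.5561
G01 X19.1466 Y104.9608
M5
G0 X49.1604 Y108.4000
M3 S182
G01 X19.3500 Y33.1744 F3030
G01 X30.8807 Y80.9247
G01 X67.1936 Y116.9065
G01 X5.7759 Y25.1367
G01 X7.0497 Y113.6983
M5
G0 X0.0000 Y0.0000

viewBox `0 0 74.7368 157.9517` with mm width/height → 1 unit = 1 mm. Flip: y_m = 157.9517 − y_svg.

**Shape 1** — `<path>` cubic bezier, stroke `#ff00ff` → engrave (S182, F3030). Control points (SVG): P0=(14.0318,117.2438), P1=(35.4025,89.7631), P2=(6.0532,131.4377), P3=(17.5980,114.2194); sampled at t=k/6. Machine vertices: (14.0318,40.7079) → (20.9146,49.2781) → (21.8889,49.8794) → (19.4996,46.0685) → (16.2915,41.4024) → (14.8093,39.4381) → (17.5980,43.7323). Open path.

**Shape 2** — `<rect>` rectangle, stroke `#ff00ff` → engrave (S182, F3030). Machine vertices: (19.1466,104.9608) → (26.6128,104.9608) → (26.6128,30.5561) → (19.1466,30.5561) → (19.1466,104.9608). Closed: final G1 returns to the first vertex.

**Shape 3** — `<polyline>` open polyline, stroke `#ff00ff` → engrave (S182, F3030). Machine vertices: (49.1604,108.4000) → (19.3500,33.1744) → (30.8807,80.9247) → (67.1936,116.9065) → (5.7759,25.1367) → (7.0497,113.6983). Open path.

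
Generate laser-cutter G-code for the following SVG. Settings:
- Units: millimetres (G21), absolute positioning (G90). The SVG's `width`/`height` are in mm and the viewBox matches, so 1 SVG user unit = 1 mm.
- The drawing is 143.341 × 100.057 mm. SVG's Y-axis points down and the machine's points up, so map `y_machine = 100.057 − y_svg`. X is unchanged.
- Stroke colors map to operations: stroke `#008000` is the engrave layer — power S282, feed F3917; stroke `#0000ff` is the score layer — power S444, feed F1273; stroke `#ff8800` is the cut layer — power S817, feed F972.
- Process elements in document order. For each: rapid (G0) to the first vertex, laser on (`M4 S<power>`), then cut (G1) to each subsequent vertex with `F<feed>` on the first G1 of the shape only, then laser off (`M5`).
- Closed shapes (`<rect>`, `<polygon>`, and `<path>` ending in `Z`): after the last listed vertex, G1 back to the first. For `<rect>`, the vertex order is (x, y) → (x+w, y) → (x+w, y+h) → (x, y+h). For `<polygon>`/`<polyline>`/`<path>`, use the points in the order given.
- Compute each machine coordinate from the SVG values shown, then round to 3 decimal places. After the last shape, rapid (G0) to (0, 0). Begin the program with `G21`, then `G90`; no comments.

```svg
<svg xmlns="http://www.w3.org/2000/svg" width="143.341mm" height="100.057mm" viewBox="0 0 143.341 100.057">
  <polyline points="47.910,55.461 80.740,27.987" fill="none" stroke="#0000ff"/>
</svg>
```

1 u = 1 mm; y_m = 100.057 − y.

[1] `<polyline>` line segment, #0000ff→score S444 F1273: (47.910,44.596) → (80.740,72.070)

G21
G90
G0 X47.910 Y44.596
M4 S444
G1 X80.740 Y72.070 F1273
M5
G0 X0.000 Y0.000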